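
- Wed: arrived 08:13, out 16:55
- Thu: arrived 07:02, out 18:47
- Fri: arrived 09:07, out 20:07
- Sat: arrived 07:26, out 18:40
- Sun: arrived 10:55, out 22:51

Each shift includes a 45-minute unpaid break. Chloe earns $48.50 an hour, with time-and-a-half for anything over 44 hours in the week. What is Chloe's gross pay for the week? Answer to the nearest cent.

Wed: 08:13–16:55 = 8 h 42 min; less 45 min break → 7 h 57 min
Thu: 07:02–18:47 = 11 h 45 min; less 45 min break → 11 h 0 min
Fri: 09:07–20:07 = 11 h 0 min; less 45 min break → 10 h 15 min
Sat: 07:26–18:40 = 11 h 14 min; less 45 min break → 10 h 29 min
Sun: 10:55–22:51 = 11 h 56 min; less 45 min break → 11 h 11 min
Total worked: 50 h 52 min = 3052 min.
Regular 44 h 0 min = 2640 min at $48.50/h; overtime 6 h 52 min = 412 min at $72.75/h.
Pay = (2640 × $48.50 + 412 × $72.75) ÷ 60 = $2633.55.

$2633.55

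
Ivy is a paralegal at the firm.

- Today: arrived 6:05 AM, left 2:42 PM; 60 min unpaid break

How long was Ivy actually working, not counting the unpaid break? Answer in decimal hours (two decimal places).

Today: 6:05 AM–2:42 PM = 8 h 37 min; less 60 min break → 7 h 37 min

7.62 hours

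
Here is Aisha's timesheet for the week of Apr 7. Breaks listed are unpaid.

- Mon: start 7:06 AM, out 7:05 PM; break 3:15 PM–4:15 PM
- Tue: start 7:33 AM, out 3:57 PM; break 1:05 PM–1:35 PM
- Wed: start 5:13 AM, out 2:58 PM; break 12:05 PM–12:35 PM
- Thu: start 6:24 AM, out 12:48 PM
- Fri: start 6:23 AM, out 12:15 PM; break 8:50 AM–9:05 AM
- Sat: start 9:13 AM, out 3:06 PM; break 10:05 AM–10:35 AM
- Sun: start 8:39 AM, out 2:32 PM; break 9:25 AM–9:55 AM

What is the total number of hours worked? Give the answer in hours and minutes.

Mon: 7:06 AM–7:05 PM = 11 h 59 min; less 60 min break → 10 h 59 min
Tue: 7:33 AM–3:57 PM = 8 h 24 min; less 30 min break → 7 h 54 min
Wed: 5:13 AM–2:58 PM = 9 h 45 min; less 30 min break → 9 h 15 min
Thu: 6:24 AM–12:48 PM = 6 h 24 min
Fri: 6:23 AM–12:15 PM = 5 h 52 min; less 15 min break → 5 h 37 min
Sat: 9:13 AM–3:06 PM = 5 h 53 min; less 30 min break → 5 h 23 min
Sun: 8:39 AM–2:32 PM = 5 h 53 min; less 30 min break → 5 h 23 min
Total: 10 h 59 min + 7 h 54 min + 9 h 15 min + 6 h 24 min + 5 h 37 min + 5 h 23 min + 5 h 23 min = 50 h 55 min.

50 h 55 min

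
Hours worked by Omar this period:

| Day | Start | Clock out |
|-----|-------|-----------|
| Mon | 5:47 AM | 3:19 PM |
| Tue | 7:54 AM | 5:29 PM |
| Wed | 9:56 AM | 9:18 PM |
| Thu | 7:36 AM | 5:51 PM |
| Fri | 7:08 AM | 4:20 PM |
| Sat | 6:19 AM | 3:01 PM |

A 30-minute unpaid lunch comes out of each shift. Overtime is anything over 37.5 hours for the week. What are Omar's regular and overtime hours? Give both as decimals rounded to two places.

Regular 37.50 hours, overtime 18.13 hours

Mon: 5:47 AM–3:19 PM = 9 h 32 min; less 30 min break → 9 h 2 min
Tue: 7:54 AM–5:29 PM = 9 h 35 min; less 30 min break → 9 h 5 min
Wed: 9:56 AM–9:18 PM = 11 h 22 min; less 30 min break → 10 h 52 min
Thu: 7:36 AM–5:51 PM = 10 h 15 min; less 30 min break → 9 h 45 min
Fri: 7:08 AM–4:20 PM = 9 h 12 min; less 30 min break → 8 h 42 min
Sat: 6:19 AM–3:01 PM = 8 h 42 min; less 30 min break → 8 h 12 min
Total worked: 55 h 38 min = 55.63 h.
Threshold 37.5 h → overtime 18 h 8 min, regular 37 h 30 min.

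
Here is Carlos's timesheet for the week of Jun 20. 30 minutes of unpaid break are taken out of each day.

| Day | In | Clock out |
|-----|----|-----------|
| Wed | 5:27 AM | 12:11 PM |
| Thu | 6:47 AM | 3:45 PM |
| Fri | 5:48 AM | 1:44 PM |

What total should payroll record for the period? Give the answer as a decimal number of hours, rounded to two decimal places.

22.13 hours

Wed: 5:27 AM–12:11 PM = 6 h 44 min; less 30 min break → 6 h 14 min
Thu: 6:47 AM–3:45 PM = 8 h 58 min; less 30 min break → 8 h 28 min
Fri: 5:48 AM–1:44 PM = 7 h 56 min; less 30 min break → 7 h 26 min
Total: 6 h 14 min + 8 h 28 min + 7 h 26 min = 22 h 8 min.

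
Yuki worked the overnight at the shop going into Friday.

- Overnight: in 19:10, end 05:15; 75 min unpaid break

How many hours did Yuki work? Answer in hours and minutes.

8 h 50 min

Overnight: 19:10 → midnight = 4 h 50 min; midnight → 05:15 = 5 h 15 min; span 10 h 5 min; less 75 min break → 8 h 50 min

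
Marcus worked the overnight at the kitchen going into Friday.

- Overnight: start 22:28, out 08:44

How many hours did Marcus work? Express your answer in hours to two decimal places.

10.27 hours

Overnight: 22:28 → midnight = 1 h 32 min; midnight → 08:44 = 8 h 44 min; span 10 h 16 min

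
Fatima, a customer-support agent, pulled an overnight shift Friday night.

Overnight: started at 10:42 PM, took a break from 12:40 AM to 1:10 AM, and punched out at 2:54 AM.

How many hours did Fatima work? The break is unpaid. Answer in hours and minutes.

Overnight: 10:42 PM → midnight = 1 h 18 min; midnight → 2:54 AM = 2 h 54 min; span 4 h 12 min; less 30 min break → 3 h 42 min

3 h 42 min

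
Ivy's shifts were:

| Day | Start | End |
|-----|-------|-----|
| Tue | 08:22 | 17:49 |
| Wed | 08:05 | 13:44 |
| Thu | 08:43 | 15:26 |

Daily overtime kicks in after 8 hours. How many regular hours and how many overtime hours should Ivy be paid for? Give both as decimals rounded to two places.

Regular 20.37 hours, overtime 1.45 hours

Tue: 08:22–17:49 = 9 h 27 min
Wed: 08:05–13:44 = 5 h 39 min
Thu: 08:43–15:26 = 6 h 43 min
Tue reg 8 h 0 min / OT 1 h 27 min; Wed reg 5 h 39 min / OT 0 h 0 min; Thu reg 6 h 43 min / OT 0 h 0 min.
Totals: regular 20 h 22 min, overtime 1 h 27 min.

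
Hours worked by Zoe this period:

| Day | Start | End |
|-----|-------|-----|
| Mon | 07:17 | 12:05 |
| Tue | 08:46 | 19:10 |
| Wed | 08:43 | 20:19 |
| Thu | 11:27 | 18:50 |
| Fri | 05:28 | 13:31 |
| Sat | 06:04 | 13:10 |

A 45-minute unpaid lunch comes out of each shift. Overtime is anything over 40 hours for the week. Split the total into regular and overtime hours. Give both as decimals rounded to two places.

Regular 40.00 hours, overtime 4.83 hours

Mon: 07:17–12:05 = 4 h 48 min; less 45 min break → 4 h 3 min
Tue: 08:46–19:10 = 10 h 24 min; less 45 min break → 9 h 39 min
Wed: 08:43–20:19 = 11 h 36 min; less 45 min break → 10 h 51 min
Thu: 11:27–18:50 = 7 h 23 min; less 45 min break → 6 h 38 min
Fri: 05:28–13:31 = 8 h 3 min; less 45 min break → 7 h 18 min
Sat: 06:04–13:10 = 7 h 6 min; less 45 min break → 6 h 21 min
Total worked: 44 h 50 min = 44.83 h.
Threshold 40 h → overtime 4 h 50 min, regular 40 h 0 min.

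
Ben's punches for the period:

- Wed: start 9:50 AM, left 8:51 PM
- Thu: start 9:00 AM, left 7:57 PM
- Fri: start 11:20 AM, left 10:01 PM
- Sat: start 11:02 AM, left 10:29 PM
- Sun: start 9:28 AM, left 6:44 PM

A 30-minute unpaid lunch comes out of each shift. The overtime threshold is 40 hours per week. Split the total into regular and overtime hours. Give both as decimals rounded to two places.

Regular 40.00 hours, overtime 10.87 hours

Wed: 9:50 AM–8:51 PM = 11 h 1 min; less 30 min break → 10 h 31 min
Thu: 9:00 AM–7:57 PM = 10 h 57 min; less 30 min break → 10 h 27 min
Fri: 11:20 AM–10:01 PM = 10 h 41 min; less 30 min break → 10 h 11 min
Sat: 11:02 AM–10:29 PM = 11 h 27 min; less 30 min break → 10 h 57 min
Sun: 9:28 AM–6:44 PM = 9 h 16 min; less 30 min break → 8 h 46 min
Total worked: 50 h 52 min = 50.87 h.
Threshold 40 h → overtime 10 h 52 min, regular 40 h 0 min.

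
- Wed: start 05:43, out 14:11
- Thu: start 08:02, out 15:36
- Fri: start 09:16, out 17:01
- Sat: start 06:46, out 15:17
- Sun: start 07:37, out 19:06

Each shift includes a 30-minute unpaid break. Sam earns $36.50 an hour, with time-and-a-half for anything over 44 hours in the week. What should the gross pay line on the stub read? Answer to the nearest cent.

Wed: 05:43–14:11 = 8 h 28 min; less 30 min break → 7 h 58 min
Thu: 08:02–15:36 = 7 h 34 min; less 30 min break → 7 h 4 min
Fri: 09:16–17:01 = 7 h 45 min; less 30 min break → 7 h 15 min
Sat: 06:46–15:17 = 8 h 31 min; less 30 min break → 8 h 1 min
Sun: 07:37–19:06 = 11 h 29 min; less 30 min break → 10 h 59 min
Total worked: 41 h 17 min = 2477 min.
Regular 41 h 17 min = 2477 min at $36.50/h; overtime 0 h 0 min = 0 min at $54.75/h.
Pay = (2477 × $36.50 + 0 × $54.75) ÷ 60 = $1506.84.

$1506.84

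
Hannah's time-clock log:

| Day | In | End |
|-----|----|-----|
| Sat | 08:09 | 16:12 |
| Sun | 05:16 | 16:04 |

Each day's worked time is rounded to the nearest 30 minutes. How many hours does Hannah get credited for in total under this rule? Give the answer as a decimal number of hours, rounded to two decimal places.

Sat: 08:09–16:12 = 8 h 3 min → rounds to 8 h 0 min
Sun: 05:16–16:04 = 10 h 48 min → rounds to 11 h 0 min
Total credited: 19 h 0 min.

19.00 hours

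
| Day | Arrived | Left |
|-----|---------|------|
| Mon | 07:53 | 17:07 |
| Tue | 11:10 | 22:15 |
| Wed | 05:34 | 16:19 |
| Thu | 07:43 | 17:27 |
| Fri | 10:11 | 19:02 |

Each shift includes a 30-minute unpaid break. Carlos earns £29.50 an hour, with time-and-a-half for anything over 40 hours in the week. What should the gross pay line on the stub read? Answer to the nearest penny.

Mon: 07:53–17:07 = 9 h 14 min; less 30 min break → 8 h 44 min
Tue: 11:10–22:15 = 11 h 5 min; less 30 min break → 10 h 35 min
Wed: 05:34–16:19 = 10 h 45 min; less 30 min break → 10 h 15 min
Thu: 07:43–17:27 = 9 h 44 min; less 30 min break → 9 h 14 min
Fri: 10:11–19:02 = 8 h 51 min; less 30 min break → 8 h 21 min
Total worked: 47 h 9 min = 2829 min.
Regular 40 h 0 min = 2400 min at £29.50/h; overtime 7 h 9 min = 429 min at £44.25/h.
Pay = (2400 × £29.50 + 429 × £44.25) ÷ 60 = £1496.39.

£1496.39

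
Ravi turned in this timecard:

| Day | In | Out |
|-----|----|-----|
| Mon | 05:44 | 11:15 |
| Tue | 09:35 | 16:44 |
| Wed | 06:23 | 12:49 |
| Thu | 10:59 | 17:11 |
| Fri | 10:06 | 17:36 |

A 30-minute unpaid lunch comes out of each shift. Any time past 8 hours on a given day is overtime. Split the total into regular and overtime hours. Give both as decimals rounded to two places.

Regular 30.30 hours, overtime 0.00 hours

Mon: 05:44–11:15 = 5 h 31 min; less 30 min break → 5 h 1 min
Tue: 09:35–16:44 = 7 h 9 min; less 30 min break → 6 h 39 min
Wed: 06:23–12:49 = 6 h 26 min; less 30 min break → 5 h 56 min
Thu: 10:59–17:11 = 6 h 12 min; less 30 min break → 5 h 42 min
Fri: 10:06–17:36 = 7 h 30 min; less 30 min break → 7 h 0 min
Mon reg 5 h 1 min / OT 0 h 0 min; Tue reg 6 h 39 min / OT 0 h 0 min; Wed reg 5 h 56 min / OT 0 h 0 min; Thu reg 5 h 42 min / OT 0 h 0 min; Fri reg 7 h 0 min / OT 0 h 0 min.
Totals: regular 30 h 18 min, overtime 0 h 0 min.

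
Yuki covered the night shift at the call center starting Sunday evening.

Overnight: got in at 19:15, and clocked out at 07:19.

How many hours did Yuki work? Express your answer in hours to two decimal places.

Overnight: 19:15 → midnight = 4 h 45 min; midnight → 07:19 = 7 h 19 min; span 12 h 4 min

12.07 hours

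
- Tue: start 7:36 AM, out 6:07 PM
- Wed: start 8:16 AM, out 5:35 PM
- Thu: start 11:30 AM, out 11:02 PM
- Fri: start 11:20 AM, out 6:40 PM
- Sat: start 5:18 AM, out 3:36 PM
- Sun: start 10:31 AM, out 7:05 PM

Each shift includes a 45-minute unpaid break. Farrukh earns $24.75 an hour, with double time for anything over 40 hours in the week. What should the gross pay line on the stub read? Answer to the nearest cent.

$1636.80

Tue: 7:36 AM–6:07 PM = 10 h 31 min; less 45 min break → 9 h 46 min
Wed: 8:16 AM–5:35 PM = 9 h 19 min; less 45 min break → 8 h 34 min
Thu: 11:30 AM–11:02 PM = 11 h 32 min; less 45 min break → 10 h 47 min
Fri: 11:20 AM–6:40 PM = 7 h 20 min; less 45 min break → 6 h 35 min
Sat: 5:18 AM–3:36 PM = 10 h 18 min; less 45 min break → 9 h 33 min
Sun: 10:31 AM–7:05 PM = 8 h 34 min; less 45 min break → 7 h 49 min
Total worked: 53 h 4 min = 3184 min.
Regular 40 h 0 min = 2400 min at $24.75/h; overtime 13 h 4 min = 784 min at $49.50/h.
Pay = (2400 × $24.75 + 784 × $49.50) ÷ 60 = $1636.80.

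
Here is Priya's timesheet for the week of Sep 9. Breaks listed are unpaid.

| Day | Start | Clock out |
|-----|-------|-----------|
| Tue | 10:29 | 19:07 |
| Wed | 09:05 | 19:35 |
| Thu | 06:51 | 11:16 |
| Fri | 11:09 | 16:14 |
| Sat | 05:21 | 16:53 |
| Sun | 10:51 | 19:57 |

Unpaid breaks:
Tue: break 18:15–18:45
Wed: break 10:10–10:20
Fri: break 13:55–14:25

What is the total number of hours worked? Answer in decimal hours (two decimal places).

Tue: 10:29–19:07 = 8 h 38 min; less 30 min break → 8 h 8 min
Wed: 09:05–19:35 = 10 h 30 min; less 10 min break → 10 h 20 min
Thu: 06:51–11:16 = 4 h 25 min
Fri: 11:09–16:14 = 5 h 5 min; less 30 min break → 4 h 35 min
Sat: 05:21–16:53 = 11 h 32 min
Sun: 10:51–19:57 = 9 h 6 min
Total: 8 h 8 min + 10 h 20 min + 4 h 25 min + 4 h 35 min + 11 h 32 min + 9 h 6 min = 48 h 6 min.

48.10 hours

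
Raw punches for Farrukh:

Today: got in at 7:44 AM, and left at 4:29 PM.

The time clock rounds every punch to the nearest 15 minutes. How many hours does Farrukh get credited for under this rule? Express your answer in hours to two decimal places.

8.75 hours

Today: in 7:44 AM→7:45 AM, out 4:29 PM→4:30 PM; 8 h 45 min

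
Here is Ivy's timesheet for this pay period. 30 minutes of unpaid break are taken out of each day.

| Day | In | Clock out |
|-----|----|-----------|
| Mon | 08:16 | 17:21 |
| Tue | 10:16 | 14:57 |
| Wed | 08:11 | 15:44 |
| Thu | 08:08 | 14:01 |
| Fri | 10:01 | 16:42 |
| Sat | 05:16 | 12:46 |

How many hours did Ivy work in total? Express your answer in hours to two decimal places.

Mon: 08:16–17:21 = 9 h 5 min; less 30 min break → 8 h 35 min
Tue: 10:16–14:57 = 4 h 41 min; less 30 min break → 4 h 11 min
Wed: 08:11–15:44 = 7 h 33 min; less 30 min break → 7 h 3 min
Thu: 08:08–14:01 = 5 h 53 min; less 30 min break → 5 h 23 min
Fri: 10:01–16:42 = 6 h 41 min; less 30 min break → 6 h 11 min
Sat: 05:16–12:46 = 7 h 30 min; less 30 min break → 7 h 0 min
Total: 8 h 35 min + 4 h 11 min + 7 h 3 min + 5 h 23 min + 6 h 11 min + 7 h 0 min = 38 h 23 min.

38.38 hours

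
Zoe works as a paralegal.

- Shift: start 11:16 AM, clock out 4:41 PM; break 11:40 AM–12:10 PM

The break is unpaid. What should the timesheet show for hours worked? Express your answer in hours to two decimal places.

4.92 hours

Shift: 11:16 AM–4:41 PM = 5 h 25 min; less 30 min break → 4 h 55 min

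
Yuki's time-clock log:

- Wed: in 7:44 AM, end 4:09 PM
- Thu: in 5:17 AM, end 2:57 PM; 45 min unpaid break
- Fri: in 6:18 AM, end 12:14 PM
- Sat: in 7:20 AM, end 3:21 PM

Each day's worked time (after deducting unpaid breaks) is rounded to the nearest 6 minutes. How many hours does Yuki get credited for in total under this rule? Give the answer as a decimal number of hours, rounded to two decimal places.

Wed: 7:44 AM–4:09 PM = 8 h 25 min → rounds to 8 h 24 min
Thu: 5:17 AM–2:57 PM = 9 h 40 min − 45 min = 8 h 55 min → rounds to 8 h 54 min
Fri: 6:18 AM–12:14 PM = 5 h 56 min → rounds to 5 h 54 min
Sat: 7:20 AM–3:21 PM = 8 h 1 min → rounds to 8 h 0 min
Total credited: 31 h 12 min.

31.20 hours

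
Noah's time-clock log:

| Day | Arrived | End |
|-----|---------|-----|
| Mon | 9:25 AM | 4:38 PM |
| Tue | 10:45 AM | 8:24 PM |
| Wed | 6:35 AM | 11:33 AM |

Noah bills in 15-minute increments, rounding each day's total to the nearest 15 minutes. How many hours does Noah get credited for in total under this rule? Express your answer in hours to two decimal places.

Mon: 9:25 AM–4:38 PM = 7 h 13 min → rounds to 7 h 15 min
Tue: 10:45 AM–8:24 PM = 9 h 39 min → rounds to 9 h 45 min
Wed: 6:35 AM–11:33 AM = 4 h 58 min → rounds to 5 h 0 min
Total credited: 22 h 0 min.

22.00 hours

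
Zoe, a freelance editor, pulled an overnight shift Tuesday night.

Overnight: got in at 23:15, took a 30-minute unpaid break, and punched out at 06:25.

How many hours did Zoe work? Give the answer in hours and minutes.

6 h 40 min

Overnight: 23:15 → midnight = 0 h 45 min; midnight → 06:25 = 6 h 25 min; span 7 h 10 min; less 30 min break → 6 h 40 min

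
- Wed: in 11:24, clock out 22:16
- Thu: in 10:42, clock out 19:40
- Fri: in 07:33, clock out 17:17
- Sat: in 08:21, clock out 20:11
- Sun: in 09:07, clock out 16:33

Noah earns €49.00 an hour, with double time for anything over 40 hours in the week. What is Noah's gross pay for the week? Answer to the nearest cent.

€2825.67

Wed: 11:24–22:16 = 10 h 52 min
Thu: 10:42–19:40 = 8 h 58 min
Fri: 07:33–17:17 = 9 h 44 min
Sat: 08:21–20:11 = 11 h 50 min
Sun: 09:07–16:33 = 7 h 26 min
Total worked: 48 h 50 min = 2930 min.
Regular 40 h 0 min = 2400 min at €49.00/h; overtime 8 h 50 min = 530 min at €98.00/h.
Pay = (2400 × €49.00 + 530 × €98.00) ÷ 60 = €2825.67.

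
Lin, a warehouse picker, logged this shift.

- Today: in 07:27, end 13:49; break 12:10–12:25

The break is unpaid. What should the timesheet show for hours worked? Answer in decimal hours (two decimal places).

6.12 hours

Today: 07:27–13:49 = 6 h 22 min; less 15 min break → 6 h 7 min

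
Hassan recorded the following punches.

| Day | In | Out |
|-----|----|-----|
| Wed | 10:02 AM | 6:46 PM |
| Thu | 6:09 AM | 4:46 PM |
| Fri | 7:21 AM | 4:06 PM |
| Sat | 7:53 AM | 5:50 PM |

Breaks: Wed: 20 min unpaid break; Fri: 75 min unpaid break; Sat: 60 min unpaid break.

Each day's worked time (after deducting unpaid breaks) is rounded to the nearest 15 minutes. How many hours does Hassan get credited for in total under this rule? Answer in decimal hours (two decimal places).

35.50 hours

Wed: 10:02 AM–6:46 PM = 8 h 44 min − 20 min = 8 h 24 min → rounds to 8 h 30 min
Thu: 6:09 AM–4:46 PM = 10 h 37 min → rounds to 10 h 30 min
Fri: 7:21 AM–4:06 PM = 8 h 45 min − 75 min = 7 h 30 min → rounds to 7 h 30 min
Sat: 7:53 AM–5:50 PM = 9 h 57 min − 60 min = 8 h 57 min → rounds to 9 h 0 min
Total credited: 35 h 30 min.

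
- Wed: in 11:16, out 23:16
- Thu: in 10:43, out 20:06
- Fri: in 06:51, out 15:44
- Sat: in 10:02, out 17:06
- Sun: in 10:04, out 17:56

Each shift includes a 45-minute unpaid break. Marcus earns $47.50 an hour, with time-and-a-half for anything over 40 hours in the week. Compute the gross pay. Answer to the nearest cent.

Wed: 11:16–23:16 = 12 h 0 min; less 45 min break → 11 h 15 min
Thu: 10:43–20:06 = 9 h 23 min; less 45 min break → 8 h 38 min
Fri: 06:51–15:44 = 8 h 53 min; less 45 min break → 8 h 8 min
Sat: 10:02–17:06 = 7 h 4 min; less 45 min break → 6 h 19 min
Sun: 10:04–17:56 = 7 h 52 min; less 45 min break → 7 h 7 min
Total worked: 41 h 27 min = 2487 min.
Regular 40 h 0 min = 2400 min at $47.50/h; overtime 1 h 27 min = 87 min at $71.25/h.
Pay = (2400 × $47.50 + 87 × $71.25) ÷ 60 = $2003.31.

$2003.31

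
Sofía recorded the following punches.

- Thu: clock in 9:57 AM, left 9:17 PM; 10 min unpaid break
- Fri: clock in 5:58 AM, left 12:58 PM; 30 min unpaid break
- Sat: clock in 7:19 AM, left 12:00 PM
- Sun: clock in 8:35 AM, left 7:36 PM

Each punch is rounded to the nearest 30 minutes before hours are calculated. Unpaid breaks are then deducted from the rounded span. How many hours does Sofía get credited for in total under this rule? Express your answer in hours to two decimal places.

Thu: in 9:57 AM→10:00 AM, out 9:17 PM→9:30 PM; 11 h 30 min − 10 min = 11 h 20 min
Fri: in 5:58 AM→6:00 AM, out 12:58 PM→1:00 PM; 7 h 0 min − 30 min = 6 h 30 min
Sat: in 7:19 AM→7:30 AM, out 12:00 PM→12:00 PM; 4 h 30 min
Sun: in 8:35 AM→8:30 AM, out 7:36 PM→7:30 PM; 11 h 0 min
Total credited: 33 h 20 min.

33.33 hours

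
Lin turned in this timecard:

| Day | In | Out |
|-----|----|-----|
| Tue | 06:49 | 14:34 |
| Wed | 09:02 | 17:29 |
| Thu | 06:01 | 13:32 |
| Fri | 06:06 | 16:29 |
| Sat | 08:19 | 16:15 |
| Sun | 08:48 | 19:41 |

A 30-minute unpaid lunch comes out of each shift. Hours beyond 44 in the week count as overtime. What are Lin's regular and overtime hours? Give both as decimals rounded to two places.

Tue: 06:49–14:34 = 7 h 45 min; less 30 min break → 7 h 15 min
Wed: 09:02–17:29 = 8 h 27 min; less 30 min break → 7 h 57 min
Thu: 06:01–13:32 = 7 h 31 min; less 30 min break → 7 h 1 min
Fri: 06:06–16:29 = 10 h 23 min; less 30 min break → 9 h 53 min
Sat: 08:19–16:15 = 7 h 56 min; less 30 min break → 7 h 26 min
Sun: 08:48–19:41 = 10 h 53 min; less 30 min break → 10 h 23 min
Total worked: 49 h 55 min = 49.92 h.
Threshold 44 h → overtime 5 h 55 min, regular 44 h 0 min.

Regular 44.00 hours, overtime 5.92 hours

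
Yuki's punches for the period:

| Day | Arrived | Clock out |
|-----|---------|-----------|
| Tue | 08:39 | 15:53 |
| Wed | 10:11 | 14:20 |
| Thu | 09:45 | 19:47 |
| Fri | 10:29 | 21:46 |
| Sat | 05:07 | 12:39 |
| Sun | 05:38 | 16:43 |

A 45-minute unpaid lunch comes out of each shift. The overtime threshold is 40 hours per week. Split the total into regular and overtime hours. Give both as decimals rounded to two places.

Regular 40.00 hours, overtime 6.82 hours

Tue: 08:39–15:53 = 7 h 14 min; less 45 min break → 6 h 29 min
Wed: 10:11–14:20 = 4 h 9 min; less 45 min break → 3 h 24 min
Thu: 09:45–19:47 = 10 h 2 min; less 45 min break → 9 h 17 min
Fri: 10:29–21:46 = 11 h 17 min; less 45 min break → 10 h 32 min
Sat: 05:07–12:39 = 7 h 32 min; less 45 min break → 6 h 47 min
Sun: 05:38–16:43 = 11 h 5 min; less 45 min break → 10 h 20 min
Total worked: 46 h 49 min = 46.82 h.
Threshold 40 h → overtime 6 h 49 min, regular 40 h 0 min.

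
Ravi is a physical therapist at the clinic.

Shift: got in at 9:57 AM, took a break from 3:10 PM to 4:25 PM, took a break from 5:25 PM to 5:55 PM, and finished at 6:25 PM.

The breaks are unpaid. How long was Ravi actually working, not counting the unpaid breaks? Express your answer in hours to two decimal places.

6.72 hours

Shift: 9:57 AM–6:25 PM = 8 h 28 min; less 105 min break → 6 h 43 min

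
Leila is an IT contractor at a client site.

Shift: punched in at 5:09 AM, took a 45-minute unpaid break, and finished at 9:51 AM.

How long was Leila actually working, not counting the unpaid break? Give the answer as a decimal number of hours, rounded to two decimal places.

Shift: 5:09 AM–9:51 AM = 4 h 42 min; less 45 min break → 3 h 57 min

3.95 hours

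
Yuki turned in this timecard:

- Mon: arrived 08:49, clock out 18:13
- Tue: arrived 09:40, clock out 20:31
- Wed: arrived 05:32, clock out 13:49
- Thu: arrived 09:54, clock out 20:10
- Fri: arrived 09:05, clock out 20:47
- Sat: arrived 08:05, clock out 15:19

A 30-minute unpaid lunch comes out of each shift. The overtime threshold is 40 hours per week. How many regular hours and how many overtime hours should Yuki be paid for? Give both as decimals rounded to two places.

Regular 40.00 hours, overtime 14.73 hours

Mon: 08:49–18:13 = 9 h 24 min; less 30 min break → 8 h 54 min
Tue: 09:40–20:31 = 10 h 51 min; less 30 min break → 10 h 21 min
Wed: 05:32–13:49 = 8 h 17 min; less 30 min break → 7 h 47 min
Thu: 09:54–20:10 = 10 h 16 min; less 30 min break → 9 h 46 min
Fri: 09:05–20:47 = 11 h 42 min; less 30 min break → 11 h 12 min
Sat: 08:05–15:19 = 7 h 14 min; less 30 min break → 6 h 44 min
Total worked: 54 h 44 min = 54.73 h.
Threshold 40 h → overtime 14 h 44 min, regular 40 h 0 min.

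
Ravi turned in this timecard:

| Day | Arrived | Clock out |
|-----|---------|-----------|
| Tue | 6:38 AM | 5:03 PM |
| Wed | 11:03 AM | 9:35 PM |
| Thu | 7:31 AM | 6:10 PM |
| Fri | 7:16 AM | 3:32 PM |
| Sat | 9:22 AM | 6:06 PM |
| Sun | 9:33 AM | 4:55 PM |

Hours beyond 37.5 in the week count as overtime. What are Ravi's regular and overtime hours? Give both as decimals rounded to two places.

Tue: 6:38 AM–5:03 PM = 10 h 25 min
Wed: 11:03 AM–9:35 PM = 10 h 32 min
Thu: 7:31 AM–6:10 PM = 10 h 39 min
Fri: 7:16 AM–3:32 PM = 8 h 16 min
Sat: 9:22 AM–6:06 PM = 8 h 44 min
Sun: 9:33 AM–4:55 PM = 7 h 22 min
Total worked: 55 h 58 min = 55.97 h.
Threshold 37.5 h → overtime 18 h 28 min, regular 37 h 30 min.

Regular 37.50 hours, overtime 18.47 hours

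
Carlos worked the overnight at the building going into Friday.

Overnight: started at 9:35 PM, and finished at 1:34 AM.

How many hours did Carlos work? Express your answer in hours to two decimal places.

Overnight: 9:35 PM → midnight = 2 h 25 min; midnight → 1:34 AM = 1 h 34 min; span 3 h 59 min

3.98 hours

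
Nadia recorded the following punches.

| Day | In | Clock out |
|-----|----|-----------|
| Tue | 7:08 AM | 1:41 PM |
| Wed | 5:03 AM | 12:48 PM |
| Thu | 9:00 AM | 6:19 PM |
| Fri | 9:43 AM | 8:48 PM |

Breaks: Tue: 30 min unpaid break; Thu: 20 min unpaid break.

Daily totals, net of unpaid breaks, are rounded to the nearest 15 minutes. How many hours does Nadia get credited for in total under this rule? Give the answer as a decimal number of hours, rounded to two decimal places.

Tue: 7:08 AM–1:41 PM = 6 h 33 min − 30 min = 6 h 3 min → rounds to 6 h 0 min
Wed: 5:03 AM–12:48 PM = 7 h 45 min → rounds to 7 h 45 min
Thu: 9:00 AM–6:19 PM = 9 h 19 min − 20 min = 8 h 59 min → rounds to 9 h 0 min
Fri: 9:43 AM–8:48 PM = 11 h 5 min → rounds to 11 h 0 min
Total credited: 33 h 45 min.

33.75 hours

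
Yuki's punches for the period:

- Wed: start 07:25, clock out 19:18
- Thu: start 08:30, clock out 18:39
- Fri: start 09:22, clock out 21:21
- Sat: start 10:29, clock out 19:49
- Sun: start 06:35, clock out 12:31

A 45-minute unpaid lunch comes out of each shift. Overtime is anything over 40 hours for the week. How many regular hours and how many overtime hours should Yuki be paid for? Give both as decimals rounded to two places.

Regular 40.00 hours, overtime 5.53 hours

Wed: 07:25–19:18 = 11 h 53 min; less 45 min break → 11 h 8 min
Thu: 08:30–18:39 = 10 h 9 min; less 45 min break → 9 h 24 min
Fri: 09:22–21:21 = 11 h 59 min; less 45 min break → 11 h 14 min
Sat: 10:29–19:49 = 9 h 20 min; less 45 min break → 8 h 35 min
Sun: 06:35–12:31 = 5 h 56 min; less 45 min break → 5 h 11 min
Total worked: 45 h 32 min = 45.53 h.
Threshold 40 h → overtime 5 h 32 min, regular 40 h 0 min.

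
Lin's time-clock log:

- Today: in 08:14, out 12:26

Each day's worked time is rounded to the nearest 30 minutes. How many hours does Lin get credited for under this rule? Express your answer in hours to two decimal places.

4.00 hours

Today: 08:14–12:26 = 4 h 12 min → rounds to 4 h 0 min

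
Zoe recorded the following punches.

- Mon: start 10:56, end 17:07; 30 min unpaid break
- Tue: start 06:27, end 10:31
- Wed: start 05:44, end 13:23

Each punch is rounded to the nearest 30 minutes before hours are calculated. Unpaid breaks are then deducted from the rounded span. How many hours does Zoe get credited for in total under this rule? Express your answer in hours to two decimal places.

Mon: in 10:56→11:00, out 17:07→17:00; 6 h 0 min − 30 min = 5 h 30 min
Tue: in 06:27→06:30, out 10:31→10:30; 4 h 0 min
Wed: in 05:44→05:30, out 13:23→13:30; 8 h 0 min
Total credited: 17 h 30 min.

17.50 hours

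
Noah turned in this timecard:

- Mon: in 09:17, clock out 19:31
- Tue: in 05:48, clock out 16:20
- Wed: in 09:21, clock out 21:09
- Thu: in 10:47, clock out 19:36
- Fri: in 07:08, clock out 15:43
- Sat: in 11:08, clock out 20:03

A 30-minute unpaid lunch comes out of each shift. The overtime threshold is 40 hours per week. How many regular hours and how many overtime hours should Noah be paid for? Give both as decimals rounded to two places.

Mon: 09:17–19:31 = 10 h 14 min; less 30 min break → 9 h 44 min
Tue: 05:48–16:20 = 10 h 32 min; less 30 min break → 10 h 2 min
Wed: 09:21–21:09 = 11 h 48 min; less 30 min break → 11 h 18 min
Thu: 10:47–19:36 = 8 h 49 min; less 30 min break → 8 h 19 min
Fri: 07:08–15:43 = 8 h 35 min; less 30 min break → 8 h 5 min
Sat: 11:08–20:03 = 8 h 55 min; less 30 min break → 8 h 25 min
Total worked: 55 h 53 min = 55.88 h.
Threshold 40 h → overtime 15 h 53 min, regular 40 h 0 min.

Regular 40.00 hours, overtime 15.88 hours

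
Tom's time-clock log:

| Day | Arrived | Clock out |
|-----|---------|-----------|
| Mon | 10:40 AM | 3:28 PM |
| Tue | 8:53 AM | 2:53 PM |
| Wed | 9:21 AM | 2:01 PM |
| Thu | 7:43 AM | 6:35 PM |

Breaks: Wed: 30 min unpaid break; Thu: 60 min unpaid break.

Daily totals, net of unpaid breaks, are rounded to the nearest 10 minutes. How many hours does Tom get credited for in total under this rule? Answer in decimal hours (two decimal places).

Mon: 10:40 AM–3:28 PM = 4 h 48 min → rounds to 4 h 50 min
Tue: 8:53 AM–2:53 PM = 6 h 0 min → rounds to 6 h 0 min
Wed: 9:21 AM–2:01 PM = 4 h 40 min − 30 min = 4 h 10 min → rounds to 4 h 10 min
Thu: 7:43 AM–6:35 PM = 10 h 52 min − 60 min = 9 h 52 min → rounds to 9 h 50 min
Total credited: 24 h 50 min.

24.83 hours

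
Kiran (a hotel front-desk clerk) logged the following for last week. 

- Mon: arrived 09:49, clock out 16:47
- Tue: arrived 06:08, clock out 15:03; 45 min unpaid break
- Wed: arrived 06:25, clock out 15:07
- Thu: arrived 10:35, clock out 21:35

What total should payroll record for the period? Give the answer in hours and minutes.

Mon: 09:49–16:47 = 6 h 58 min
Tue: 06:08–15:03 = 8 h 55 min; less 45 min break → 8 h 10 min
Wed: 06:25–15:07 = 8 h 42 min
Thu: 10:35–21:35 = 11 h 0 min
Total: 6 h 58 min + 8 h 10 min + 8 h 42 min + 11 h 0 min = 34 h 50 min.

34 h 50 min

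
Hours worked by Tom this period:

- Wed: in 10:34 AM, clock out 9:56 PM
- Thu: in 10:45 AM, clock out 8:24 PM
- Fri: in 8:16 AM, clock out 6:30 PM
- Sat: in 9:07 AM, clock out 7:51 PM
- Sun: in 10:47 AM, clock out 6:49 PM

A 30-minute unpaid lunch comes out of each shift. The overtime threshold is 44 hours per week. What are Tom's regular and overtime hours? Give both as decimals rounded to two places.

Regular 44.00 hours, overtime 3.52 hours

Wed: 10:34 AM–9:56 PM = 11 h 22 min; less 30 min break → 10 h 52 min
Thu: 10:45 AM–8:24 PM = 9 h 39 min; less 30 min break → 9 h 9 min
Fri: 8:16 AM–6:30 PM = 10 h 14 min; less 30 min break → 9 h 44 min
Sat: 9:07 AM–7:51 PM = 10 h 44 min; less 30 min break → 10 h 14 min
Sun: 10:47 AM–6:49 PM = 8 h 2 min; less 30 min break → 7 h 32 min
Total worked: 47 h 31 min = 47.52 h.
Threshold 44 h → overtime 3 h 31 min, regular 44 h 0 min.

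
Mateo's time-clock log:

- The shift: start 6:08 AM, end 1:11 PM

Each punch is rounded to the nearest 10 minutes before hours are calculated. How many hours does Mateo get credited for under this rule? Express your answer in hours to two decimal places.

7.00 hours

The shift: in 6:08 AM→6:10 AM, out 1:11 PM→1:10 PM; 7 h 0 min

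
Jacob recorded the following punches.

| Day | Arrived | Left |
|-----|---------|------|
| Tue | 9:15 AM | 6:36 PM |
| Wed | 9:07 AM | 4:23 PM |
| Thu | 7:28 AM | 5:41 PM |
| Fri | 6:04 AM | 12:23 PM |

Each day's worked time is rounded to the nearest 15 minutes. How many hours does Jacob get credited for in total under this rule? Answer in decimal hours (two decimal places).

33.00 hours

Tue: 9:15 AM–6:36 PM = 9 h 21 min → rounds to 9 h 15 min
Wed: 9:07 AM–4:23 PM = 7 h 16 min → rounds to 7 h 15 min
Thu: 7:28 AM–5:41 PM = 10 h 13 min → rounds to 10 h 15 min
Fri: 6:04 AM–12:23 PM = 6 h 19 min → rounds to 6 h 15 min
Total credited: 33 h 0 min.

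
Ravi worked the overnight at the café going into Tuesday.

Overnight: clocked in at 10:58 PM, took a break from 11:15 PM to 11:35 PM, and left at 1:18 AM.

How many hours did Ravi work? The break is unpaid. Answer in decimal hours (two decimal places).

Overnight: 10:58 PM → midnight = 1 h 2 min; midnight → 1:18 AM = 1 h 18 min; span 2 h 20 min; less 20 min break → 2 h 0 min

2.00 hours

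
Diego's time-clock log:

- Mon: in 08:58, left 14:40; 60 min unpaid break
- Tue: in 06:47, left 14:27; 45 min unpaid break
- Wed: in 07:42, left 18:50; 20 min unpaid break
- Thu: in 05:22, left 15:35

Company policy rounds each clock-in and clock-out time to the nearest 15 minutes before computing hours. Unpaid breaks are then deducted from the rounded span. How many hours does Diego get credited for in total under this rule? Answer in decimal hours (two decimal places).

32.67 hours

Mon: in 08:58→09:00, out 14:40→14:45; 5 h 45 min − 60 min = 4 h 45 min
Tue: in 06:47→06:45, out 14:27→14:30; 7 h 45 min − 45 min = 7 h 0 min
Wed: in 07:42→07:45, out 18:50→18:45; 11 h 0 min − 20 min = 10 h 40 min
Thu: in 05:22→05:15, out 15:35→15:30; 10 h 15 min
Total credited: 32 h 40 min.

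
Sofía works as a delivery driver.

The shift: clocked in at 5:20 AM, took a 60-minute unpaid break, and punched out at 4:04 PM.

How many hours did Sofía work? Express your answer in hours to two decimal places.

9.73 hours

The shift: 5:20 AM–4:04 PM = 10 h 44 min; less 60 min break → 9 h 44 min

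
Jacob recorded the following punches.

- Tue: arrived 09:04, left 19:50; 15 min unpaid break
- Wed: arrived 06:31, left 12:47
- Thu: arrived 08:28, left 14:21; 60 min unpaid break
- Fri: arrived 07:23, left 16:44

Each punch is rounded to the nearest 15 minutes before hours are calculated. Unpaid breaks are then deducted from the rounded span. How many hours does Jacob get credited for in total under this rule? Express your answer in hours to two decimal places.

Tue: in 09:04→09:00, out 19:50→19:45; 10 h 45 min − 15 min = 10 h 30 min
Wed: in 06:31→06:30, out 12:47→12:45; 6 h 15 min
Thu: in 08:28→08:30, out 14:21→14:15; 5 h 45 min − 60 min = 4 h 45 min
Fri: in 07:23→07:30, out 16:44→16:45; 9 h 15 min
Total credited: 30 h 45 min.

30.75 hours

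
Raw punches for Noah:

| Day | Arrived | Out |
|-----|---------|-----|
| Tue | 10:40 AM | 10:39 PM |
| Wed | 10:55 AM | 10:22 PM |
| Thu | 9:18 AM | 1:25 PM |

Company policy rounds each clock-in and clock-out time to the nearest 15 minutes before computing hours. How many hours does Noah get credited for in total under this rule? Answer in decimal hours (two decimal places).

27.50 hours

Tue: in 10:40 AM→10:45 AM, out 10:39 PM→10:45 PM; 12 h 0 min
Wed: in 10:55 AM→11:00 AM, out 10:22 PM→10:15 PM; 11 h 15 min
Thu: in 9:18 AM→9:15 AM, out 1:25 PM→1:30 PM; 4 h 15 min
Total credited: 27 h 30 min.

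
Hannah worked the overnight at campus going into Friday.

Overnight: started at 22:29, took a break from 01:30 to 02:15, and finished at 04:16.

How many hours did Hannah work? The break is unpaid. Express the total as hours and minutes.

Overnight: 22:29 → midnight = 1 h 31 min; midnight → 04:16 = 4 h 16 min; span 5 h 47 min; less 45 min break → 5 h 2 min

5 h 2 min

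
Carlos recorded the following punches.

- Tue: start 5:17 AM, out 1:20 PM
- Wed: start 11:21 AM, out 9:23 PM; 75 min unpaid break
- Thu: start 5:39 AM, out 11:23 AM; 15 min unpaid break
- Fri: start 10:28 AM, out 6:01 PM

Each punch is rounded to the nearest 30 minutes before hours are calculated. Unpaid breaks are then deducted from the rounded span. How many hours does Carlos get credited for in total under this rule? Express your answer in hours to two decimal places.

Tue: in 5:17 AM→5:30 AM, out 1:20 PM→1:30 PM; 8 h 0 min
Wed: in 11:21 AM→11:30 AM, out 9:23 PM→9:30 PM; 10 h 0 min − 75 min = 8 h 45 min
Thu: in 5:39 AM→5:30 AM, out 11:23 AM→11:30 AM; 6 h 0 min − 15 min = 5 h 45 min
Fri: in 10:28 AM→10:30 AM, out 6:01 PM→6:00 PM; 7 h 30 min
Total credited: 30 h 0 min.

30.00 hours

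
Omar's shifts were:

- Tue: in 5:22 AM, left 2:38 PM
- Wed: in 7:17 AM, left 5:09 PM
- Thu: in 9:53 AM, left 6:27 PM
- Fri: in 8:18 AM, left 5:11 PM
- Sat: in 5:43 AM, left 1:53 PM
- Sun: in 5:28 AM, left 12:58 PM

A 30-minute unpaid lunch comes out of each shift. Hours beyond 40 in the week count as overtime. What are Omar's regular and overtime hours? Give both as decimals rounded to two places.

Regular 40.00 hours, overtime 9.25 hours

Tue: 5:22 AM–2:38 PM = 9 h 16 min; less 30 min break → 8 h 46 min
Wed: 7:17 AM–5:09 PM = 9 h 52 min; less 30 min break → 9 h 22 min
Thu: 9:53 AM–6:27 PM = 8 h 34 min; less 30 min break → 8 h 4 min
Fri: 8:18 AM–5:11 PM = 8 h 53 min; less 30 min break → 8 h 23 min
Sat: 5:43 AM–1:53 PM = 8 h 10 min; less 30 min break → 7 h 40 min
Sun: 5:28 AM–12:58 PM = 7 h 30 min; less 30 min break → 7 h 0 min
Total worked: 49 h 15 min = 49.25 h.
Threshold 40 h → overtime 9 h 15 min, regular 40 h 0 min.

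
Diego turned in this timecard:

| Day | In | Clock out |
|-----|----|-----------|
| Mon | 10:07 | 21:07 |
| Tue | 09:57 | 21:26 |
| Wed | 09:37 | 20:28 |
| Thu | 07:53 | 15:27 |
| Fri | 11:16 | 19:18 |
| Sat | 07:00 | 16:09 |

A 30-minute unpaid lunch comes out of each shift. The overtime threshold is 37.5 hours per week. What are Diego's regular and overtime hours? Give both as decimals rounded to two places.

Regular 37.50 hours, overtime 17.58 hours

Mon: 10:07–21:07 = 11 h 0 min; less 30 min break → 10 h 30 min
Tue: 09:57–21:26 = 11 h 29 min; less 30 min break → 10 h 59 min
Wed: 09:37–20:28 = 10 h 51 min; less 30 min break → 10 h 21 min
Thu: 07:53–15:27 = 7 h 34 min; less 30 min break → 7 h 4 min
Fri: 11:16–19:18 = 8 h 2 min; less 30 min break → 7 h 32 min
Sat: 07:00–16:09 = 9 h 9 min; less 30 min break → 8 h 39 min
Total worked: 55 h 5 min = 55.08 h.
Threshold 37.5 h → overtime 17 h 35 min, regular 37 h 30 min.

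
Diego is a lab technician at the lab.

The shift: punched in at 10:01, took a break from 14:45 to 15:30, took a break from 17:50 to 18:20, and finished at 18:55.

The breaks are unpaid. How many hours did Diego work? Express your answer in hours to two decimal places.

7.65 hours

The shift: 10:01–18:55 = 8 h 54 min; less 75 min break → 7 h 39 min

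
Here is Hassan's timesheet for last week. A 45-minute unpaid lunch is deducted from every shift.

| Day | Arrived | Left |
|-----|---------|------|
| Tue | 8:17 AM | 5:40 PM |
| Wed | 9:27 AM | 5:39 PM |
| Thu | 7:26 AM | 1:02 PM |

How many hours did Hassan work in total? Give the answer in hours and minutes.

20 h 56 min

Tue: 8:17 AM–5:40 PM = 9 h 23 min; less 45 min break → 8 h 38 min
Wed: 9:27 AM–5:39 PM = 8 h 12 min; less 45 min break → 7 h 27 min
Thu: 7:26 AM–1:02 PM = 5 h 36 min; less 45 min break → 4 h 51 min
Total: 8 h 38 min + 7 h 27 min + 4 h 51 min = 20 h 56 min.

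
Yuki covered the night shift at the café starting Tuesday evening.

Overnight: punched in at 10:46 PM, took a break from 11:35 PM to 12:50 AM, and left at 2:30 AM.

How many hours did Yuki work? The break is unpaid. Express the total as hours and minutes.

2 h 29 min

Overnight: 10:46 PM → midnight = 1 h 14 min; midnight → 2:30 AM = 2 h 30 min; span 3 h 44 min; less 75 min break → 2 h 29 min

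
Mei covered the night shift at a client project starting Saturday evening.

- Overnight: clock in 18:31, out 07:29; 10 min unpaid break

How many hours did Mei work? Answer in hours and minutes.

12 h 48 min

Overnight: 18:31 → midnight = 5 h 29 min; midnight → 07:29 = 7 h 29 min; span 12 h 58 min; less 10 min break → 12 h 48 min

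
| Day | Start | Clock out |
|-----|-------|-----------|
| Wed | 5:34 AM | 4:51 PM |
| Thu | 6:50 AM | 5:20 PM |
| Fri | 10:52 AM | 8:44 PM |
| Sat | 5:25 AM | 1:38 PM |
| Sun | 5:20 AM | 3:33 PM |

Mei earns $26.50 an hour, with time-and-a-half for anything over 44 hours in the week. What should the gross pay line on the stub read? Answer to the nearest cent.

$1407.81

Wed: 5:34 AM–4:51 PM = 11 h 17 min
Thu: 6:50 AM–5:20 PM = 10 h 30 min
Fri: 10:52 AM–8:44 PM = 9 h 52 min
Sat: 5:25 AM–1:38 PM = 8 h 13 min
Sun: 5:20 AM–3:33 PM = 10 h 13 min
Total worked: 50 h 5 min = 3005 min.
Regular 44 h 0 min = 2640 min at $26.50/h; overtime 6 h 5 min = 365 min at $39.75/h.
Pay = (2640 × $26.50 + 365 × $39.75) ÷ 60 = $1407.81.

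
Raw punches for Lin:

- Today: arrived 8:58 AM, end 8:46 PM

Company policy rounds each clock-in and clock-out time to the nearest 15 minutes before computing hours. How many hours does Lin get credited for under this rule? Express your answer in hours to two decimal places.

Today: in 8:58 AM→9:00 AM, out 8:46 PM→8:45 PM; 11 h 45 min

11.75 hours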